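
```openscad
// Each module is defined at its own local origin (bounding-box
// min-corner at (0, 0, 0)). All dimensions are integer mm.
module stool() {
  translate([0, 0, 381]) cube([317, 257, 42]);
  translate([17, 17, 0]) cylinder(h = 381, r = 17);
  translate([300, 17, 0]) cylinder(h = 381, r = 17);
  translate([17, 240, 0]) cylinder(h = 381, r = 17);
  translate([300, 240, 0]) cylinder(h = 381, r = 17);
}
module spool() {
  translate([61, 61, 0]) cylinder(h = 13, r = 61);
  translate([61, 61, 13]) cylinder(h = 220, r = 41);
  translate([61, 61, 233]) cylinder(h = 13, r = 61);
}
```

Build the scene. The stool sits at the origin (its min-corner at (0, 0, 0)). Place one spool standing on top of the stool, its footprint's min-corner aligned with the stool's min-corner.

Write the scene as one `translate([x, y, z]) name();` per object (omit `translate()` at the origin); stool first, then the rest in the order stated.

stool();
translate([0, 0, 423]) spool();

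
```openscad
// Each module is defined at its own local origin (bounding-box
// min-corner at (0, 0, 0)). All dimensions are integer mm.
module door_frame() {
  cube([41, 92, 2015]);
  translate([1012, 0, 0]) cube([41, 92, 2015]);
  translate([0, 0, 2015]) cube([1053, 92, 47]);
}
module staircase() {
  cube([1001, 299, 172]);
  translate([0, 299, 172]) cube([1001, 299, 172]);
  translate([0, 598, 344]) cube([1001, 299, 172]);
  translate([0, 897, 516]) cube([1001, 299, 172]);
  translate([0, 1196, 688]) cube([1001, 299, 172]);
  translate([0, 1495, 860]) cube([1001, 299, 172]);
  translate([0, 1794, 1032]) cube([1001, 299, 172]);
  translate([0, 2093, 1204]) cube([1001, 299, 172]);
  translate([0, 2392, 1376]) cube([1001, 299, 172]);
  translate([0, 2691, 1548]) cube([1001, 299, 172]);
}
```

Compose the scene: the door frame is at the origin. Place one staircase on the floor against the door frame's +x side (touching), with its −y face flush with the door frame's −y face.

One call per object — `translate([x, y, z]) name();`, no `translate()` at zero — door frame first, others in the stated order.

door_frame();
translate([1053, 0, 0]) staircase();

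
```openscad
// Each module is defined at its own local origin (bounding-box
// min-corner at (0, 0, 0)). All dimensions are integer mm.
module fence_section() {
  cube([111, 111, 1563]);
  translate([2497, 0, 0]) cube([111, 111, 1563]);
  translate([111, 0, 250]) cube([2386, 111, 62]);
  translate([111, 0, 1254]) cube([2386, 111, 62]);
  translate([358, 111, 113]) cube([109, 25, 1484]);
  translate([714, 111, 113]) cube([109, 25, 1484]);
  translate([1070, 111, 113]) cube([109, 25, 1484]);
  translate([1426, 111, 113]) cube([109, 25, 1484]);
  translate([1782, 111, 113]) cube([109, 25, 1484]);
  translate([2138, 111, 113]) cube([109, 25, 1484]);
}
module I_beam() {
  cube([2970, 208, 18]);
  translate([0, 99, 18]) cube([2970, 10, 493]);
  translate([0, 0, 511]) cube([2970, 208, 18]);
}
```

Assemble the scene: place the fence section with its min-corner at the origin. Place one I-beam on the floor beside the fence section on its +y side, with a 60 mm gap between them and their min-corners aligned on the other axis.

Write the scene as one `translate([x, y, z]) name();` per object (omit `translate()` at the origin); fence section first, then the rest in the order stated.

fence_section();
translate([0, 196, 0]) I_beam();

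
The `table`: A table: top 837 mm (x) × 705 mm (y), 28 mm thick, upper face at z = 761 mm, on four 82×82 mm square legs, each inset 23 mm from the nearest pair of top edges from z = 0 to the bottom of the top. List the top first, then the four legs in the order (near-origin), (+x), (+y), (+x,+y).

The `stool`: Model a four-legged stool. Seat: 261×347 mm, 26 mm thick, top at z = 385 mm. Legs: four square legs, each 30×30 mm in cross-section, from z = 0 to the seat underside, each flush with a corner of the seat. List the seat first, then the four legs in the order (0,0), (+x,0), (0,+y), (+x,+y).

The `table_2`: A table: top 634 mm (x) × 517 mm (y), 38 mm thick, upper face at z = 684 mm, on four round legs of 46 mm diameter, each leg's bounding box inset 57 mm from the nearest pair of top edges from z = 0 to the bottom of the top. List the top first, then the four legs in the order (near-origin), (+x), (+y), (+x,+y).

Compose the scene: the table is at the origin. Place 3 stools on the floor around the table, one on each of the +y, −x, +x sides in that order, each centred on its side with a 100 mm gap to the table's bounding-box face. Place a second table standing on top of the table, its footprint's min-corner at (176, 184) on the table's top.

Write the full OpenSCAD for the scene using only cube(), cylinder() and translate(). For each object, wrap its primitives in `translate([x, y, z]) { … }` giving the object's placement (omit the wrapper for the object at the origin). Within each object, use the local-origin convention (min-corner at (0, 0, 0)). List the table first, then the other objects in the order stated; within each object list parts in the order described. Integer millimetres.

translate([0, 0, 733]) cube([837, 705, 28]);
translate([23, 23, 0]) cube([82, 82, 733]);
translate([732, 23, 0]) cube([82, 82, 733]);
translate([23, 600, 0]) cube([82, 82, 733]);
translate([732, 600, 0]) cube([82, 82, 733]);
translate([288, 805, 0]) {
  translate([0, 0, 359]) cube([261, 347, 26]);
  cube([30, 30, 359]);
  translate([231, 0, 0]) cube([30, 30, 359]);
  translate([0, 317, 0]) cube([30, 30, 359]);
  translate([231, 317, 0]) cube([30, 30, 359]);
}
translate([-361, 179, 0]) {
  translate([0, 0, 359]) cube([261, 347, 26]);
  cube([30, 30, 359]);
  translate([231, 0, 0]) cube([30, 30, 359]);
  translate([0, 317, 0]) cube([30, 30, 359]);
  translate([231, 317, 0]) cube([30, 30, 359]);
}
translate([937, 179, 0]) {
  translate([0, 0, 359]) cube([261, 347, 26]);
  cube([30, 30, 359]);
  translate([231, 0, 0]) cube([30, 30, 359]);
  translate([0, 317, 0]) cube([30, 30, 359]);
  translate([231, 317, 0]) cube([30, 30, 359]);
}
translate([176, 184, 761]) {
  translate([0, 0, 646]) cube([634, 517, 38]);
  translate([80, 80, 0]) cylinder(h = 646, r = 23);
  translate([554, 80, 0]) cylinder(h = 646, r = 23);
  translate([80, 437, 0]) cylinder(h = 646, r = 23);
  translate([554, 437, 0]) cylinder(h = 646, r = 23);
}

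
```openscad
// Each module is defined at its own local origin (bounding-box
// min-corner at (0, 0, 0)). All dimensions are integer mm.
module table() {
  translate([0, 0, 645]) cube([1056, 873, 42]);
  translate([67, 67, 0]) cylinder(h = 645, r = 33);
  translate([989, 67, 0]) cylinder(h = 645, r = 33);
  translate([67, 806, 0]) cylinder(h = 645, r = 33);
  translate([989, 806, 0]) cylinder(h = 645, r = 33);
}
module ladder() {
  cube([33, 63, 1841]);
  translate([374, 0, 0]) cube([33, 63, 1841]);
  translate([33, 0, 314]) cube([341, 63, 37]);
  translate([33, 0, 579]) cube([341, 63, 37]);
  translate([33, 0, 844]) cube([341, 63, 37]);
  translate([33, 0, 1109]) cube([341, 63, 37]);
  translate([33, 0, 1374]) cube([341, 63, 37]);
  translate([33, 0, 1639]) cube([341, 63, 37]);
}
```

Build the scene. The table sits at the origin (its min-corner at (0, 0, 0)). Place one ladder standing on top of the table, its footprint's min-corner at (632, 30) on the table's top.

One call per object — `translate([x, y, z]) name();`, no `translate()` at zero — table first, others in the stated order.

table();
translate([632, 30, 687]) ladder();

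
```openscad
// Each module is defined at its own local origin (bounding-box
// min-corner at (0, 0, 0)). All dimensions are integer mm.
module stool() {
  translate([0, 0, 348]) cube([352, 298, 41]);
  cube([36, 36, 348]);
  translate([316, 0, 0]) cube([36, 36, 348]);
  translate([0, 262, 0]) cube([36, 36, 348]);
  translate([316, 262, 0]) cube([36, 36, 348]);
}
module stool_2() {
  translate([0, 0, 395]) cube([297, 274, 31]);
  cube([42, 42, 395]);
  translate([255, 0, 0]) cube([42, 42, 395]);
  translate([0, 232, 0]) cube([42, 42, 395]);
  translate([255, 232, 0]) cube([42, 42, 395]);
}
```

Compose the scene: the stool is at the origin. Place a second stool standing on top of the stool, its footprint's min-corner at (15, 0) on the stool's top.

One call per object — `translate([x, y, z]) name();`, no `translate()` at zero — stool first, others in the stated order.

stool();
translate([15, 0, 389]) stool_2();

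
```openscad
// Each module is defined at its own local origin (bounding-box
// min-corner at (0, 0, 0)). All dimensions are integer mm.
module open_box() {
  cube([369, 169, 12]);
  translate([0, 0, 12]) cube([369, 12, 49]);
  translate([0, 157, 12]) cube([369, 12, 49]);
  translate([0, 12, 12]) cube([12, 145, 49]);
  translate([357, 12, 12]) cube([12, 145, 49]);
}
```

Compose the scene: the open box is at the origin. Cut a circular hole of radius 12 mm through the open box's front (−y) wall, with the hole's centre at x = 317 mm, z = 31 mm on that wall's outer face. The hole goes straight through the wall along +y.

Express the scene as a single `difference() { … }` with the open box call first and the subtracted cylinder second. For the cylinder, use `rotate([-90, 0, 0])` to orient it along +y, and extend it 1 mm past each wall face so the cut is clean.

difference() {
  open_box();
  translate([317, -1, 31]) rotate([-90, 0, 0]) cylinder(h = 14, r = 12);
}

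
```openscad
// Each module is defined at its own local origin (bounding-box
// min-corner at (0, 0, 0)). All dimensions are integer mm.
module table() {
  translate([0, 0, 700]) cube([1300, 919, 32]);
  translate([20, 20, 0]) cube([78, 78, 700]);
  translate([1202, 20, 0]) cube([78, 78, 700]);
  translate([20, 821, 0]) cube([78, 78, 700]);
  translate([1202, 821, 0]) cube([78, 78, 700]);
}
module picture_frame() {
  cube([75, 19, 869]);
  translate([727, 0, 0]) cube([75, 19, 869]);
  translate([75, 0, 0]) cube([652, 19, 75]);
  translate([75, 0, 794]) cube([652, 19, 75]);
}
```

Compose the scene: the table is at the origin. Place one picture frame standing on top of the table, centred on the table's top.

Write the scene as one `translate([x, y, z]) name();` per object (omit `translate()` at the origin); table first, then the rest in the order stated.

table();
translate([249, 450, 732]) picture_frame();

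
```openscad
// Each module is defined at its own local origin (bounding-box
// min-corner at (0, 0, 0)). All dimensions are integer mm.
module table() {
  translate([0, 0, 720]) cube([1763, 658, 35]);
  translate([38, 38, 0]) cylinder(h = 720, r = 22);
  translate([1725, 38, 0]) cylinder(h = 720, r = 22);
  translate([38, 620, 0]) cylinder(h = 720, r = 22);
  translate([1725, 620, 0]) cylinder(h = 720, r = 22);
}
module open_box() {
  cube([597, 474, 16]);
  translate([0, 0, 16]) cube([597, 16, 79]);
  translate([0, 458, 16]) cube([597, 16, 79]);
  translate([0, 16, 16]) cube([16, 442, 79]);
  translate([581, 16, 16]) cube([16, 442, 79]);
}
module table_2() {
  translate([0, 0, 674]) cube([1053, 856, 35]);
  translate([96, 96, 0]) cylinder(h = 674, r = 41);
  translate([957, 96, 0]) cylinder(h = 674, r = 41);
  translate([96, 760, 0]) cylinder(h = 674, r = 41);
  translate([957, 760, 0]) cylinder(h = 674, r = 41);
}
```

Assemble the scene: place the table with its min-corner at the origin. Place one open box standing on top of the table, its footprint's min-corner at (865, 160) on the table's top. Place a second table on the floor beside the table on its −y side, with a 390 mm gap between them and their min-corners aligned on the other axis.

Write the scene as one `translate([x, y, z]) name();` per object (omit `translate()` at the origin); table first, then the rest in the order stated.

table();
translate([865, 160, 755]) open_box();
translate([0, -1246, 0]) table_2();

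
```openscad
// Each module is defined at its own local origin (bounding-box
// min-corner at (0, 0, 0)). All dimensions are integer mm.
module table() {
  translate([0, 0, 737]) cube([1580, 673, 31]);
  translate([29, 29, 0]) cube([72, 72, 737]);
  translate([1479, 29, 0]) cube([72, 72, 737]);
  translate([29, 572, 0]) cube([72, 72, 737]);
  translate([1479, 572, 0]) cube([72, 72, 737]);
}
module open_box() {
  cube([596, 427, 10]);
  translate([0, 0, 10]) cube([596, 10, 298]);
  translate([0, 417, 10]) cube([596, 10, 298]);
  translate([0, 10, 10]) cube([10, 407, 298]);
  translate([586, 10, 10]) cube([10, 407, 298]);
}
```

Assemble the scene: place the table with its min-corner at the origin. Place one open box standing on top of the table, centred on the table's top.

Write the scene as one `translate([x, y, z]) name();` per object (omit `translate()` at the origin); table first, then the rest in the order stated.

table();
translate([492, 123, 768]) open_box();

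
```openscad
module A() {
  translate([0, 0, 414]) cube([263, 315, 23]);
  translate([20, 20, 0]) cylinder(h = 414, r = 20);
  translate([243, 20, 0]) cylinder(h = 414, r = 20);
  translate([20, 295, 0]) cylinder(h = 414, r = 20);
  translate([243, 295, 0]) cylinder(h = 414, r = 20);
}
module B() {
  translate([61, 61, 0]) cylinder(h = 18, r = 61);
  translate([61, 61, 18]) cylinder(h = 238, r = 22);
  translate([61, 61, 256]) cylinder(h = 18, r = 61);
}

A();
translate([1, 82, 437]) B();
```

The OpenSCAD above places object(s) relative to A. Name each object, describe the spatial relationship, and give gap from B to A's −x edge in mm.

A is a stool. B is a spool. The spool is on top of the stool. The gap from the spool to the stool's −x edge is 1 mm.

The spool's min-x is at 1; the stool's min-x is 0; gap = 1 mm.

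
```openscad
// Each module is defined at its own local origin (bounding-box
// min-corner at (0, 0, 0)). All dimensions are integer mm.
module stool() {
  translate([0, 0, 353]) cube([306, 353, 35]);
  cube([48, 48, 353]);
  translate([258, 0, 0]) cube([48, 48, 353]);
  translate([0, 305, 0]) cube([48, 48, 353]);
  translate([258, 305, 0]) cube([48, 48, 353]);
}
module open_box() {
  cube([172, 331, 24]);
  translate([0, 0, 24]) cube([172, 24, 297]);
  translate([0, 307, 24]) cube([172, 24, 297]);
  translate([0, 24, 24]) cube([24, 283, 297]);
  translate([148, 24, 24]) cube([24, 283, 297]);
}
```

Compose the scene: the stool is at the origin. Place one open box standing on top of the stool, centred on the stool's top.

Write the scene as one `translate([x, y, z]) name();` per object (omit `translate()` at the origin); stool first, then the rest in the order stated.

stool();
translate([67, 11, 388]) open_box();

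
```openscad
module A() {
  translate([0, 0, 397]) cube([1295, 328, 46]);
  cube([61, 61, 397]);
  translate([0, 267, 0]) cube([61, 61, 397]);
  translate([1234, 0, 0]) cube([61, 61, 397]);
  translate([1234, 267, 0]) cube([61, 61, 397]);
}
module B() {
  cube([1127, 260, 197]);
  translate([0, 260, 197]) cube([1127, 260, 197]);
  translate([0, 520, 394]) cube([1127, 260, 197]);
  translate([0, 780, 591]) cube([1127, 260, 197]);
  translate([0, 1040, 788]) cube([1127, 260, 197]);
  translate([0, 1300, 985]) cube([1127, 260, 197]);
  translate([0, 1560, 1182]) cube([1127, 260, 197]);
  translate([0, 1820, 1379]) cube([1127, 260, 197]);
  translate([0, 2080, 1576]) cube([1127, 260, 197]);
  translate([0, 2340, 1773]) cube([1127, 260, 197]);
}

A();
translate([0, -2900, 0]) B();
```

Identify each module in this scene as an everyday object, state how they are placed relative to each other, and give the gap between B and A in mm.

The staircase's nearest face is 300 mm from the bench's −y face.

A is a bench. B is a staircase. The staircase is on the floor beside the bench on its −y side. The gap between the staircase and the bench is 300 mm.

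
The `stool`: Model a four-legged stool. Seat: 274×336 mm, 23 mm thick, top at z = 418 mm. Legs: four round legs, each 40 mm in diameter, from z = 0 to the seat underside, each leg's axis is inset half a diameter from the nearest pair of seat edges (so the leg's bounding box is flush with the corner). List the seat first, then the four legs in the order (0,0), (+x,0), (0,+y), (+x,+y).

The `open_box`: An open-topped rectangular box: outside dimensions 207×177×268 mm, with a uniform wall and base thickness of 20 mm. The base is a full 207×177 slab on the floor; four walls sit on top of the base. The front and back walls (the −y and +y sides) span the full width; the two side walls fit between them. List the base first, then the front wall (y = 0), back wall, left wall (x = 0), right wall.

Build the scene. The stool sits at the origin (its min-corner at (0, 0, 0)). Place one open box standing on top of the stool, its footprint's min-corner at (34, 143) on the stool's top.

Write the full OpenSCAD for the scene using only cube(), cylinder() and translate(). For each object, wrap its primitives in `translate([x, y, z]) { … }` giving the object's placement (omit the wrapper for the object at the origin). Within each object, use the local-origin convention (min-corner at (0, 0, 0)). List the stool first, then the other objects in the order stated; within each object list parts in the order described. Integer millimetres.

translate([0, 0, 395]) cube([274, 336, 23]);
translate([20, 20, 0]) cylinder(h = 395, r = 20);
translate([254, 20, 0]) cylinder(h = 395, r = 20);
translate([20, 316, 0]) cylinder(h = 395, r = 20);
translate([254, 316, 0]) cylinder(h = 395, r = 20);
translate([34, 143, 418]) {
  cube([207, 177, 20]);
  translate([0, 0, 20]) cube([207, 20, 248]);
  translate([0, 157, 20]) cube([207, 20, 248]);
  translate([0, 20, 20]) cube([20, 137, 248]);
  translate([187, 20, 20]) cube([20, 137, 248]);
}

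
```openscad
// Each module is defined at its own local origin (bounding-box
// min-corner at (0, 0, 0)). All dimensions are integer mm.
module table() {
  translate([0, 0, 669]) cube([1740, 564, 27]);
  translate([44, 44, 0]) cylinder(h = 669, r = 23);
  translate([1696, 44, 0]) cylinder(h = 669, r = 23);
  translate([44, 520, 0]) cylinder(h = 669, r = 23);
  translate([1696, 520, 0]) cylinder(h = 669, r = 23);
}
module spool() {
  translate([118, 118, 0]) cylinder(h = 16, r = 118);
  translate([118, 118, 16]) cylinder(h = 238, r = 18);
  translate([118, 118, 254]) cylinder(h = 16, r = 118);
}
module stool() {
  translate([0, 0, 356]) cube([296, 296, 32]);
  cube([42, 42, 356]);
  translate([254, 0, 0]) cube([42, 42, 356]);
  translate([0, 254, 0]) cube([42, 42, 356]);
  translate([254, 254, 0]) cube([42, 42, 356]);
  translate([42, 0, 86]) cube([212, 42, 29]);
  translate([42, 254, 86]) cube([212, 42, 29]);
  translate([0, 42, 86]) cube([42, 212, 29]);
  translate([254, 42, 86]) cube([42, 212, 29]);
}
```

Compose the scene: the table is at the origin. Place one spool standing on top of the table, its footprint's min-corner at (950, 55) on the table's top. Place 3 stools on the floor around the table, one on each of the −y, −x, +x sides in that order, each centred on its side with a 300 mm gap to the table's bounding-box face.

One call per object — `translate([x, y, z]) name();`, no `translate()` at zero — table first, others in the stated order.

table();
translate([950, 55, 696]) spool();
translate([722, -596, 0]) stool();
translate([-596, 134, 0]) stool();
translate([2040, 134, 0]) stool();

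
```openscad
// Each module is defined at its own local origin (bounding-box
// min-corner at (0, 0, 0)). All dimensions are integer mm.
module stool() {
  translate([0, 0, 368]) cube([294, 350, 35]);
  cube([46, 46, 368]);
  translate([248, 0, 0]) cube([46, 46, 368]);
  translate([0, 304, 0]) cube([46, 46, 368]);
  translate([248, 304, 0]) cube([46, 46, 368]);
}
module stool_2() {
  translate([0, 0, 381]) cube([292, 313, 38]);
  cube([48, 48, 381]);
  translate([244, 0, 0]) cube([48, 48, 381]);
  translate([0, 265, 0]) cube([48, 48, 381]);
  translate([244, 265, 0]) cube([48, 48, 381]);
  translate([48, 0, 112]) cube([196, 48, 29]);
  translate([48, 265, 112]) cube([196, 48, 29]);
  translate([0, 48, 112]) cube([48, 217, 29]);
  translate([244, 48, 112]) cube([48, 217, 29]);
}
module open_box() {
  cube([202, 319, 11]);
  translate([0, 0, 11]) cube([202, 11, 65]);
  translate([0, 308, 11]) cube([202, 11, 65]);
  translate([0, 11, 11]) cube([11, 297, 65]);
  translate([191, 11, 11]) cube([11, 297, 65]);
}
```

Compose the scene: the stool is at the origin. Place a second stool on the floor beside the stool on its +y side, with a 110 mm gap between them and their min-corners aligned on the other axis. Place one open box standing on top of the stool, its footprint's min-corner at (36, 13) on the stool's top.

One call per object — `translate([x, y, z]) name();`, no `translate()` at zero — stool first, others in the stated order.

stool();
translate([0, 460, 0]) stool_2();
translate([36, 13, 403]) open_box();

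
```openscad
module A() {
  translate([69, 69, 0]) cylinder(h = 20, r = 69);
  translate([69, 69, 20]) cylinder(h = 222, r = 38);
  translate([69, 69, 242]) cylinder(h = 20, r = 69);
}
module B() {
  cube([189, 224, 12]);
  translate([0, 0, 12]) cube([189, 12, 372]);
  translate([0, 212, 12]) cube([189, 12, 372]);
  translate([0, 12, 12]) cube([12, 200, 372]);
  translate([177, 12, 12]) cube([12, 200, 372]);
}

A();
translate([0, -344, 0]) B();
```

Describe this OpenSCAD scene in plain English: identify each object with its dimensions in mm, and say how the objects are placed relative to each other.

A is a spool: two coaxial disc flanges of radius 69 mm and thickness 20 mm, joined by a core cylinder of radius 38 mm and height 222 mm. The lower flange rests on z = 0 and the three cylinders share a vertical axis.

B is an open-topped rectangular box: outside dimensions 189×224×384 mm, with a uniform wall and base thickness of 12 mm. The base is a full 189×224 slab on the floor; four walls sit on top of the base. The front and back walls (the −y and +y sides) span the full width; the two side walls fit between them.

The open box is on the floor beside the spool on its −y side.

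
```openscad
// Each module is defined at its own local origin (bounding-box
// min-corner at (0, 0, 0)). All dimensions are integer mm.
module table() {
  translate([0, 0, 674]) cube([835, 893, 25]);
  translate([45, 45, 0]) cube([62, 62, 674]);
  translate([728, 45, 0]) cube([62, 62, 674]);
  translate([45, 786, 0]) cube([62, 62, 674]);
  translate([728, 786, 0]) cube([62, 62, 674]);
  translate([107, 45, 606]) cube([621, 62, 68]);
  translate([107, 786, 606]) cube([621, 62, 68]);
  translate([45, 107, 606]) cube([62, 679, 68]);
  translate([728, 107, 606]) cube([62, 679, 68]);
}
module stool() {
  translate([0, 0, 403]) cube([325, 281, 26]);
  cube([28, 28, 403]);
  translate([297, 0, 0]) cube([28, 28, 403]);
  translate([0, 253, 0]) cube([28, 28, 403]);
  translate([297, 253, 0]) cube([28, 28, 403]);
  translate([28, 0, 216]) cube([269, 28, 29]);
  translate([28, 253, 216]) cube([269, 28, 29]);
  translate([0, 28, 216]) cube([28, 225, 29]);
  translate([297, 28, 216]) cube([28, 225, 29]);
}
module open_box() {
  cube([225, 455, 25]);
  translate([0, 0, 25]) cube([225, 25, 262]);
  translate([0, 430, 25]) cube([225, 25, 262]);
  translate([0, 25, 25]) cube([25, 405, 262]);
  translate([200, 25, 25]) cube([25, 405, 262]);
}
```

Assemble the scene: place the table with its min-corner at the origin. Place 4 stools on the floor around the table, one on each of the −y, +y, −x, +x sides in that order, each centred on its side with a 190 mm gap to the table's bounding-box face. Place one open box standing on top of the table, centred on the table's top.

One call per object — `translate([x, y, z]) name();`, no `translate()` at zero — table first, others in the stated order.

table();
translate([255, -471, 0]) stool();
translate([255, 1083, 0]) stool();
translate([-515, 306, 0]) stool();
translate([1025, 306, 0]) stool();
translate([305, 219, 699]) open_box();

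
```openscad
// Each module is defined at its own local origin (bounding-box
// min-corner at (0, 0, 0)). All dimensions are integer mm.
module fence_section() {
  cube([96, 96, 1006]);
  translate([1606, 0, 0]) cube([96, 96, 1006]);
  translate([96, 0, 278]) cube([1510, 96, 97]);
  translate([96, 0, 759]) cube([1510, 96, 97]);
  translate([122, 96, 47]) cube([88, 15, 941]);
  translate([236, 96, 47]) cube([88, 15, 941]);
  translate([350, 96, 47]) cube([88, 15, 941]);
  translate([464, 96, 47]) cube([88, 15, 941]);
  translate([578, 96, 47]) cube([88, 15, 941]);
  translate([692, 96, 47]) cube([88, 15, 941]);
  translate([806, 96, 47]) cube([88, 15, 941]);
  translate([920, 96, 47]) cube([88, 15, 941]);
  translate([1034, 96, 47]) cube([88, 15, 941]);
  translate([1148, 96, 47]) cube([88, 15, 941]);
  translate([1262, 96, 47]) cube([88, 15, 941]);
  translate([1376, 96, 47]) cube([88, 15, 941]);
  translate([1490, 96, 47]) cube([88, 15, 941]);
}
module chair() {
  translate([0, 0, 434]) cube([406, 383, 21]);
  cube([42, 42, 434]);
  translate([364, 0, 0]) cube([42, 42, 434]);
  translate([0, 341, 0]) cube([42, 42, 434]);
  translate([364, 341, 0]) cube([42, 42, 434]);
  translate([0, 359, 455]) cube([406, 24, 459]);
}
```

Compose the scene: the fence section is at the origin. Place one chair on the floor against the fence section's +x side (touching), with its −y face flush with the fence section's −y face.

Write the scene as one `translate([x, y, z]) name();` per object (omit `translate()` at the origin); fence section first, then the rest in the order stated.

fence_section();
translate([1702, 0, 0]) chair();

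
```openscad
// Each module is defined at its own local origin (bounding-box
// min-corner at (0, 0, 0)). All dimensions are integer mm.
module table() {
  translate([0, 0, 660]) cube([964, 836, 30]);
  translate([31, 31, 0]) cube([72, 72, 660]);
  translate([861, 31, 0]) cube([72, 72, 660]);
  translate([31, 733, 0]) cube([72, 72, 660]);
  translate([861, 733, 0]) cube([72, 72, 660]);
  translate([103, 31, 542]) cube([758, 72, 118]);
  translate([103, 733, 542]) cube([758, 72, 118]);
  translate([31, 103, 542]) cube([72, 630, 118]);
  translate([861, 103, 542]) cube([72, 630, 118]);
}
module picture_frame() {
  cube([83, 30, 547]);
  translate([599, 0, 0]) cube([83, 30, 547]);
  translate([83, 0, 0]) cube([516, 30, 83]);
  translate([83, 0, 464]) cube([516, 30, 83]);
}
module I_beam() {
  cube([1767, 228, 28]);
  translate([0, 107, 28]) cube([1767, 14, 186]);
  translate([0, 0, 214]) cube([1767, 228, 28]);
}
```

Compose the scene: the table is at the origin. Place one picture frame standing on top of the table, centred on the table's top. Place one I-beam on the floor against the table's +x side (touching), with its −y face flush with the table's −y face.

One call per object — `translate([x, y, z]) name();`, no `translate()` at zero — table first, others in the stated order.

table();
translate([141, 403, 690]) picture_frame();
translate([964, 0, 0]) I_beam();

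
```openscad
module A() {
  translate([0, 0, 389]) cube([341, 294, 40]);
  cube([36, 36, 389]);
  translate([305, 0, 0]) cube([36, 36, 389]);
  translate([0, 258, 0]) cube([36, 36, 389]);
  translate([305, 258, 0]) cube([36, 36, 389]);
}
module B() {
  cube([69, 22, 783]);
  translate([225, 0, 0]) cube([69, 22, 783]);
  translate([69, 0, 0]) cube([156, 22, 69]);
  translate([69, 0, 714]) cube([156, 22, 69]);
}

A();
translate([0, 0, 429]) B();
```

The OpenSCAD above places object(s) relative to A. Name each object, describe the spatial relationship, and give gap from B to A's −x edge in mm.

The picture frame's min-x is at 0; the stool's min-x is 0; gap = 0 mm.

A is a stool. B is a picture frame. The picture frame is on top of the stool. The gap from the picture frame to the stool's −x edge is 0 mm.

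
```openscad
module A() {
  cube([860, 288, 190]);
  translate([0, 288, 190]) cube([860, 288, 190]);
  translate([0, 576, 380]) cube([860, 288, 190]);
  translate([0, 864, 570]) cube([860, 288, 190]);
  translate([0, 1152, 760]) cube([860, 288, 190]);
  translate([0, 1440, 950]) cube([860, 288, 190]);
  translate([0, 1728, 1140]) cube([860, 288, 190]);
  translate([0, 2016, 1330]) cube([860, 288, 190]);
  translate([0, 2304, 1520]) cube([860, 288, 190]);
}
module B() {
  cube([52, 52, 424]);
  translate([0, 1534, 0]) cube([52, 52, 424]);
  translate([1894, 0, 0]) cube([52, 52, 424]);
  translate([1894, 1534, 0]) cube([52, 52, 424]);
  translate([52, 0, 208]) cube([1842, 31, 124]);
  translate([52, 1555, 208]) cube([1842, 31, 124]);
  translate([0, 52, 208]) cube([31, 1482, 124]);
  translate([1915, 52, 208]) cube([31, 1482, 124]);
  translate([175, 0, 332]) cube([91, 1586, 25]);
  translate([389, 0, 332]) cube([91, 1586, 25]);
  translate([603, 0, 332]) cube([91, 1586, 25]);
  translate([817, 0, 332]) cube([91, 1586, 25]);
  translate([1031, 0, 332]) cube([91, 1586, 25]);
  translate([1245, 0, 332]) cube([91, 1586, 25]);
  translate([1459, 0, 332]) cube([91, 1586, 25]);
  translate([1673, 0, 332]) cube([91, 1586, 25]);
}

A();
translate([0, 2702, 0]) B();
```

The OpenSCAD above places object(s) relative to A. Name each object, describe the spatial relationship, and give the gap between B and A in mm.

The bed frame's nearest face is 110 mm from the staircase's +y face.

A is a staircase. B is a bed frame. The bed frame is on the floor beside the staircase on its +y side. The gap between the bed frame and the staircase is 110 mm.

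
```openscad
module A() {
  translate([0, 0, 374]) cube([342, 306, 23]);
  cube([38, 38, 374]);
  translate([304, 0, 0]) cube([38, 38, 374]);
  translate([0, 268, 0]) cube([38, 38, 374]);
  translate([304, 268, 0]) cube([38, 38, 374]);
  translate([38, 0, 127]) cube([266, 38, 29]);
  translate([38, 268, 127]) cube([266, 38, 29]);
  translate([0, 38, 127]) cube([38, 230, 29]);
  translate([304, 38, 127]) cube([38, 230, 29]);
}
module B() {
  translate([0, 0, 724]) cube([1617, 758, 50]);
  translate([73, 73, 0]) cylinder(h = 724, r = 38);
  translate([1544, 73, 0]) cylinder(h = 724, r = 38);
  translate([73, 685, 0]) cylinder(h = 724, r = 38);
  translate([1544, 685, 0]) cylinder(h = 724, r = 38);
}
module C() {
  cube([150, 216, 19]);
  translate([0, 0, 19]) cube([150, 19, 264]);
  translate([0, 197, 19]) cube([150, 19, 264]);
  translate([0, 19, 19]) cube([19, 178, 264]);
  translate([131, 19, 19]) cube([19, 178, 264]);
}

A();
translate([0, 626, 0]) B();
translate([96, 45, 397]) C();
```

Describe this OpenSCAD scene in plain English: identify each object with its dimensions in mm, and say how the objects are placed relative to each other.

A is a four-legged stool. The seat is 342×306 mm, 23 mm thick, top at z = 397 mm. It stands on four square legs, each 38×38 mm in cross-section, from z = 0 to the seat underside, each flush with a corner of the seat. Four stretchers, 38 mm wide and 29 mm tall, connect adjacent legs with their undersides at z = 127 mm, each running between the inner faces of the legs it joins and aligned with the legs' outer faces on the other axis.

B is a rectangular dining table. The top is 1617×758×50 mm with its upper surface at z = 774 mm. It stands on four round legs of 76 mm diameter, each leg's bounding box inset 35 mm from the nearest pair of top edges, running from the floor to the underside of the top.

C is an open storage box with external size 150×216×283 mm and wall thickness 19 mm (the base is also 19 mm thick). The base covers the whole footprint; the four walls stand on the base, with the y-facing walls full-width and the x-facing walls fitting between their inner faces.

The table is on the floor beside the stool on its +y side. The open box is on top of the stool, centred.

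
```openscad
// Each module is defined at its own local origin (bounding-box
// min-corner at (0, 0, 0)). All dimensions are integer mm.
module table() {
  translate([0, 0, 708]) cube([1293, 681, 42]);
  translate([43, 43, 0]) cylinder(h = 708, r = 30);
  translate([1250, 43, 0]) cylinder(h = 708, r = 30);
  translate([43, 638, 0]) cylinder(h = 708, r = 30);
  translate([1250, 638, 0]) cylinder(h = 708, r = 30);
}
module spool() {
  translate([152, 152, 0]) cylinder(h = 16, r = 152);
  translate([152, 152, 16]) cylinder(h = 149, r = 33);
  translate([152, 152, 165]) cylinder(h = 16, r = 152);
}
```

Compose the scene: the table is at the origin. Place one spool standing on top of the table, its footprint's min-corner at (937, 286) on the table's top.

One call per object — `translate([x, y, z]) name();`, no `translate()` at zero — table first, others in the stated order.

table();
translate([937, 286, 750]) spool();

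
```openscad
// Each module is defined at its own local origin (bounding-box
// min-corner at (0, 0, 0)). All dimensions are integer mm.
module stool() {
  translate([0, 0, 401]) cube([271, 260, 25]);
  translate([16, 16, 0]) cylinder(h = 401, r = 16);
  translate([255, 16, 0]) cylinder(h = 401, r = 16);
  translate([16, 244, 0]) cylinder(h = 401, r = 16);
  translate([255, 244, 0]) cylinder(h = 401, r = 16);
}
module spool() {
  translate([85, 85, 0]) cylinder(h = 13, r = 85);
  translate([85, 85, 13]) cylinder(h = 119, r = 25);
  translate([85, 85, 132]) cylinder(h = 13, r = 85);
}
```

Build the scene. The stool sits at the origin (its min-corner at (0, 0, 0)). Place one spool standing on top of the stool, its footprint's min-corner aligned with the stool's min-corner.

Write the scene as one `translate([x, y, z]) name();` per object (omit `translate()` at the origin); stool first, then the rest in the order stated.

stool();
translate([0, 0, 426]) spool();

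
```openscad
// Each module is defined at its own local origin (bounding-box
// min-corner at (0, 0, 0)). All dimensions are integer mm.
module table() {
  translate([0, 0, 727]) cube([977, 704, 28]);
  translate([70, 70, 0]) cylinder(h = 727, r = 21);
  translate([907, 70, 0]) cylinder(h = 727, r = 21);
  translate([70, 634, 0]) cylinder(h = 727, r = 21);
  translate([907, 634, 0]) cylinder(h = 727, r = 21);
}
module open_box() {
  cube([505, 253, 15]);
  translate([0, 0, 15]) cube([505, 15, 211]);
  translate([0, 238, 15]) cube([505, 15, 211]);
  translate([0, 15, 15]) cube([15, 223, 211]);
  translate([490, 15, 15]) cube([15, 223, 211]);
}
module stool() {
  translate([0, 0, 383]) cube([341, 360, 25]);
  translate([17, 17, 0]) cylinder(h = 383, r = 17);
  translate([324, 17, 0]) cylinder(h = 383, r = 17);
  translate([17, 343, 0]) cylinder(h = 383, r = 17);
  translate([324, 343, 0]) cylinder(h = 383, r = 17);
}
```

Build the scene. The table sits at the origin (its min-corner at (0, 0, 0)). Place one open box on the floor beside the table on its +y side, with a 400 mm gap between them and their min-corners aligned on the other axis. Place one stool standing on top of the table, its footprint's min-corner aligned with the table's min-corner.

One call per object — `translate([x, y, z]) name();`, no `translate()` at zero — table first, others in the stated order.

table();
translate([0, 1104, 0]) open_box();
translate([0, 0, 755]) stool();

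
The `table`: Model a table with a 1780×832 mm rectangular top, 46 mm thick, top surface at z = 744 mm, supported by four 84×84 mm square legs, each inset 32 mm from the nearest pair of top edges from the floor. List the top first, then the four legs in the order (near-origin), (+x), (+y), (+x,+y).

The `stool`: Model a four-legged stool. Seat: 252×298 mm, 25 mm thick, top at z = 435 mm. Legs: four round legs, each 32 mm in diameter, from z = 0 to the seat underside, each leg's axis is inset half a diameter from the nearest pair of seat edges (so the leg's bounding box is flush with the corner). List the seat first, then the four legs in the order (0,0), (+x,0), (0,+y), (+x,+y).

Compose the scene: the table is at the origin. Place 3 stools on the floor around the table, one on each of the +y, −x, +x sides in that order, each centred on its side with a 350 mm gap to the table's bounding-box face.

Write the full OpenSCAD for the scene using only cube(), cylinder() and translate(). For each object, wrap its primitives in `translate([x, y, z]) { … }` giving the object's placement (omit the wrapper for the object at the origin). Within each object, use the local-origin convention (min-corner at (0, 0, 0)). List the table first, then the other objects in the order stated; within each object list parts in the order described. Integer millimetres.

translate([0, 0, 698]) cube([1780, 832, 46]);
translate([32, 32, 0]) cube([84, 84, 698]);
translate([1664, 32, 0]) cube([84, 84, 698]);
translate([32, 716, 0]) cube([84, 84, 698]);
translate([1664, 716, 0]) cube([84, 84, 698]);
translate([764, 1182, 0]) {
  translate([0, 0, 410]) cube([252, 298, 25]);
  translate([16, 16, 0]) cylinder(h = 410, r = 16);
  translate([236, 16, 0]) cylinder(h = 410, r = 16);
  translate([16, 282, 0]) cylinder(h = 410, r = 16);
  translate([236, 282, 0]) cylinder(h = 410, r = 16);
}
translate([-602, 267, 0]) {
  translate([0, 0, 410]) cube([252, 298, 25]);
  translate([16, 16, 0]) cylinder(h = 410, r = 16);
  translate([236, 16, 0]) cylinder(h = 410, r = 16);
  translate([16, 282, 0]) cylinder(h = 410, r = 16);
  translate([236, 282, 0]) cylinder(h = 410, r = 16);
}
translate([2130, 267, 0]) {
  translate([0, 0, 410]) cube([252, 298, 25]);
  translate([16, 16, 0]) cylinder(h = 410, r = 16);
  translate([236, 16, 0]) cylinder(h = 410, r = 16);
  translate([16, 282, 0]) cylinder(h = 410, r = 16);
  translate([236, 282, 0]) cylinder(h = 410, r = 16);
}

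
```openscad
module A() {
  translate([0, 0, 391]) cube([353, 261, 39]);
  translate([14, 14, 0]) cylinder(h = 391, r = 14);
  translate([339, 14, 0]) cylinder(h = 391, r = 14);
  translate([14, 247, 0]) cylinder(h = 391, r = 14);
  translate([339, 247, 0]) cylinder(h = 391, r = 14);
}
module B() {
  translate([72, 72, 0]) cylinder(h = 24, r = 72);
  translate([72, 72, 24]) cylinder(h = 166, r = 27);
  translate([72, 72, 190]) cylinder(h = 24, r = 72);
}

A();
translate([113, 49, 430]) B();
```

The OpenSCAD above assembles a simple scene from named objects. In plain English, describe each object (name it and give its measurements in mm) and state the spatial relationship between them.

A is a four-legged stool. The seat is a 353×261×39 mm slab whose top surface is at z = 430 mm; four round legs, each 28 mm in diameter, run from the floor (z = 0) to the underside of the seat, each leg's axis is inset half a diameter from the nearest pair of seat edges (so the leg's bounding box is flush with the corner).

B is a spool: two coaxial disc flanges of radius 72 mm and thickness 24 mm, joined by a core cylinder of radius 27 mm and height 166 mm. The lower flange rests on z = 0 and the three cylinders share a vertical axis.

The spool is on top of the stool.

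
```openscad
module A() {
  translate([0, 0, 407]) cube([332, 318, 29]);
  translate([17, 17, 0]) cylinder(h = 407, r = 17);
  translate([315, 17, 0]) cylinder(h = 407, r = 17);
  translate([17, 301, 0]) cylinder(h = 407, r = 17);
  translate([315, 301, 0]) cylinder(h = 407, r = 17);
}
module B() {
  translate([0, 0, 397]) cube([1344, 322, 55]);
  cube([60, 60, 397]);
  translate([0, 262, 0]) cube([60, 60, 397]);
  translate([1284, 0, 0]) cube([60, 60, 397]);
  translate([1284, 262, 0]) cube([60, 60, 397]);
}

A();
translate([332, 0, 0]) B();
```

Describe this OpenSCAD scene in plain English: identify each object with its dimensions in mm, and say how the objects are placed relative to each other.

A is a four-legged stool. The seat is 332×318 mm, 29 mm thick, top at z = 436 mm. It stands on four round legs, each 34 mm in diameter, from z = 0 to the seat underside, each leg's axis is inset half a diameter from the nearest pair of seat edges (so the leg's bounding box is flush with the corner).

B is a long wooden bench with a 1344 mm (x) × 322 mm (y) seat, 55 mm thick, its top surface 452 mm above the floor. Four 60 mm square legs at the seat corners, flush with the edges, run from z = 0 to the seat underside.

The bench is against the stool's +x side, with their −y faces flush.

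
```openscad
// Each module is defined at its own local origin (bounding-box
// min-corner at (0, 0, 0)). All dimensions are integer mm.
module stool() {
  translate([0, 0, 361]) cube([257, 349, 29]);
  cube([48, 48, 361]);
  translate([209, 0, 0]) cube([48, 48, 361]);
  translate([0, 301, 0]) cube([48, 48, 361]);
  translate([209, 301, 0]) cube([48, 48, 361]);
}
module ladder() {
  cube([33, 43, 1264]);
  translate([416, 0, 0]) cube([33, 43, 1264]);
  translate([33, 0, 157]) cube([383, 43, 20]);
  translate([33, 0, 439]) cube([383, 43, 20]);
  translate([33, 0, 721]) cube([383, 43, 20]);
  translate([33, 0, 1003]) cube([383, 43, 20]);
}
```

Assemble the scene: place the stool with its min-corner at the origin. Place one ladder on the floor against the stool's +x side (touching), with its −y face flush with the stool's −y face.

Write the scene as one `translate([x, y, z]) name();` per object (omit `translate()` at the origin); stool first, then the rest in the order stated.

stool();
translate([257, 0, 0]) ladder();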